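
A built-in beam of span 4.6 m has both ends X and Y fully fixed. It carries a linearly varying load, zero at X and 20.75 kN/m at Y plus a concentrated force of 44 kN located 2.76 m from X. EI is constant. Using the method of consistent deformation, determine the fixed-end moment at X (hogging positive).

M_X = 34.07 kN·m

Take the two fixed-end moments M_X, M_Y as redundants; the released structure is the simple span XY.
Simple-span end rotations at X and Y under the given loads:
  at X: triangular load, peak 20.75: 7w₀L³/(360EI) = 39.27/EI
  at Y: triangular load, peak 20.75: w₀L³/(45EI) = 44.88/EI
  at X: point load 44 at a = 2.76: Pab(L + b)/(6LEI) = 52.14/EI
  at Y: point load 44 at a = 2.76: Pab(L + a)/(6LEI) = 59.59/EI
  θ_X0 = 91.41/EI,  θ_Y0 = 104.5/EI
Flexibility coefficients: a unit moment at one end gives L/(3EI) there and L/(6EI) at the far end, so f₁₁ = f₂₂ = 1.533/EI and f₁₂ = f₂₁ = 0.7667/EI.
Compatibility — zero rotation at each built-in end:
  1.533 M_X + 0.7667 M_Y = 91.41
  0.7667 M_X + 1.533 M_Y = 104.5
Solving the pair gives M_X = 34.07 kN·m and M_Y = 51.1 kN·m (hogging).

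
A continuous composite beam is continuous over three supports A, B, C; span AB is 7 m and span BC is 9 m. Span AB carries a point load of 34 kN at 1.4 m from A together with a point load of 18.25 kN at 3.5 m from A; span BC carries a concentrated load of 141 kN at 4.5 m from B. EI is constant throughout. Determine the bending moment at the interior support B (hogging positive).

M_B = 154.3 kN·m

Insert a hinge at B; M_B is the redundant, and each span becomes simply supported.
Discontinuity in slope at B on the released structure — sum the simple-span end rotations:
  span AB: point load 34 at a = 1.4: Pab(L + a)/(6LEI) = 53.31/EI
  span AB: point load 18.25 at a = 3.5: Pab(L + a)/(6LEI) = 55.89/EI
  span BC: point load 141 at a = 4.5: Pab(L + b)/(6LEI) = 713.8/EI
  relative rotation θ_0 = (109.2 + 713.8)/EI = 823/EI
A unit hogging moment at B produces rotation L₁/(3EI) + L₂/(3EI) = 5.333/EI.
Slope continuity at B: θ_0 = M_B·5.333/EI, so M_B = 823/5.333 = 154.3 kN·m (hogging).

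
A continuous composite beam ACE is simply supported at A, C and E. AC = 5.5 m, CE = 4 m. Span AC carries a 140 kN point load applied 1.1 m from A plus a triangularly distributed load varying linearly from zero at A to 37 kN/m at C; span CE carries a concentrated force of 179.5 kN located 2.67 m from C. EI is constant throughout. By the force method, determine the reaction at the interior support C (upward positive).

Release continuity at C by inserting a hinge; the redundant is the internal moment M_C. The primary structure is two simply-supported spans AC and CE.
Discontinuity in slope at C on the released structure — sum the simple-span end rotations:
  span AC: point load 140 at a = 1.1: Pab(L + a)/(6LEI) = 135.5/EI
  span AC: triangular load, peak 37: w₀L³/(45EI) = 136.8/EI
  span CE: point load 179.5 at a = 2.67: Pab(L + b)/(6LEI) = 141.6/EI
  relative rotation θ_0 = (272.3 + 141.6)/EI = 413.9/EI
A unit hogging moment at C produces rotation L₁/(3EI) + L₂/(3EI) = 3.167/EI.
Slope continuity at C: θ_0 = M_C·3.167/EI, so M_C = 413.9/3.167 = 130.7 kN·m (hogging).
Span AC, ΣM about A with M_C applied at C: R_C^{AC}·5.5 = 527.1 + 130.7, so R_C^{AC} = 119.6 kN and R_A = 241.8 − 119.6 = 122.2 kN.
Span CE, ΣM about E: R_C^{CE}·4 = 238.7 + 130.7, so R_C^{CE} = 92.36 kN and R_E = 179.5 − 92.36 = 87.14 kN.
R_C = 119.6 + 92.36 = 212 kN.

R_C = 212 kN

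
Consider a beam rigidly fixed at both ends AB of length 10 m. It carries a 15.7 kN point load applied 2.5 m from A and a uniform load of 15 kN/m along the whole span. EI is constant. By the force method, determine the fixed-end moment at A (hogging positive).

Release both end moments; the primary structure is a simply-supported span AB with redundants M_A and M_B.
On the primary (simply-supported) span, the end slopes from the loading are:
  at A: point load 15.7 at a = 2.5: Pab(L + b)/(6LEI) = 85.86/EI
  at B: point load 15.7 at a = 2.5: Pab(L + a)/(6LEI) = 61.33/EI
  at A: UDL 15: wL³/(24EI) = 625/EI
  at B: UDL 15: wL³/(24EI) = 625/EI
  θ_A0 = 710.9/EI,  θ_B0 = 686.3/EI
Flexibility coefficients: a unit moment at one end gives L/(3EI) there and L/(6EI) at the far end, so f₁₁ = f₂₂ = 3.333/EI and f₁₂ = f₂₁ = 1.667/EI.
Compatibility — zero rotation at each built-in end:
  3.333 M_A + 1.667 M_B = 710.9
  1.667 M_A + 3.333 M_B = 686.3
Solving the pair gives M_A = 147.1 kN·m and M_B = 132.4 kN·m (hogging).

M_A = 147.1 kN·m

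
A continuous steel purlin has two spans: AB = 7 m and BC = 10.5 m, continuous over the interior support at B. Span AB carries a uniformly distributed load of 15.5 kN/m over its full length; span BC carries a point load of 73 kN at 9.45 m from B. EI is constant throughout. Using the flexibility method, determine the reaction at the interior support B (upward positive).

R_B = 76.01 kN

Insert a hinge at B; M_B is the redundant, and each span becomes simply supported.
Discontinuity in slope at B on the released structure — sum the simple-span end rotations:
  span AB: UDL 15.5: wL³/(24EI) = 221.5/EI
  span BC: point load 73 at a = 9.45: Pab(L + b)/(6LEI) = 132.8/EI
  relative rotation θ_0 = (221.5 + 132.8)/EI = 354.3/EI
A unit hogging moment at B produces rotation L₁/(3EI) + L₂/(3EI) = 5.833/EI.
Slope continuity at B: θ_0 = M_B·5.833/EI, so M_B = 354.3/5.833 = 60.74 kN·m (hogging).
Span AB, ΣM about A with M_B applied at B: R_B^{AB}·7 = 379.8 + 60.74, so R_B^{AB} = 62.93 kN and R_A = 108.5 − 62.93 = 45.57 kN.
Span BC, ΣM about C: R_B^{BC}·10.5 = 76.65 + 60.74, so R_B^{BC} = 13.08 kN and R_C = 73 − 13.08 = 59.92 kN.
R_B = 62.93 + 13.08 = 76.01 kN.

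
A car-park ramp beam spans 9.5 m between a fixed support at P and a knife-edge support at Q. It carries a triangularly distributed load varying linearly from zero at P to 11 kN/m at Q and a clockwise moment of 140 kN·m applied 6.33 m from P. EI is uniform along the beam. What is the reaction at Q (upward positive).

Release the roller at Q. Primary structure: cantilever fixed at P.
Free-end deflection of the primary structure under the applied loading (downward +):
  triangular load, peak 11 at the free end: 11w₀L⁴/(120EI) = 8213/EI
  clockwise couple 140 at a = 6.33: M₀a(2L − a)/(2EI) = 5614/EI
  δ_0 = 13827/EI
Flexibility coefficient — unit upward force at Q: δ_{QQ} = L³/(3EI) = 285.8/EI.
The prop prevents deflection at Q: R_Q = δ_0/δ_{QQ} = 13827/285.8 = 48.38 kN.

R_Q = 48.38 kN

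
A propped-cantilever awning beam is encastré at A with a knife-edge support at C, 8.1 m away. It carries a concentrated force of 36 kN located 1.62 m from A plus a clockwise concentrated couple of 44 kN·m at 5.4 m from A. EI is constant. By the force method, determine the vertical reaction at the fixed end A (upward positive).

Release the roller at C. Primary structure: cantilever fixed at A.
Primary-structure tip deflection at C by superposition:
  point load 36 at a = 1.62: Pa²(3L − a)/(6EI) = 357.1/EI
  clockwise couple 44 at a = 5.4: M₀a(2L − a)/(2EI) = 1283/EI
  δ_0 = 1640/EI
Flexibility coefficient — unit upward force at C: δ_{CC} = L³/(3EI) = 177.1/EI.
The prop prevents deflection at C: R_C = δ_0/δ_{CC} = 1640/177.1 = 9.259 kN.
Vertical equilibrium: R_A = ΣP − R_C = 36 − 9.259 = 26.74 kN.

R_A = 26.74 kN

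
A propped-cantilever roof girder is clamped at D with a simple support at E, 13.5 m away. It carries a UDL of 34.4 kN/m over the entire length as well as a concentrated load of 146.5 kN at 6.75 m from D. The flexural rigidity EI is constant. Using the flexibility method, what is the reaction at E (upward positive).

Take the reaction at E as the redundant and release it; the primary structure is a cantilever fixed at D.
Free-end deflection of the primary structure under the applied loading (downward +):
  UDL 34.4: wL⁴/(8EI) = 142825/EI
  point load 146.5 at a = 6.75: Pa²(3L − a)/(6EI) = 37546/EI
  δ_0 = 180371/EI
Tip deflection under a unit load at E: L³/(3EI) = 820.1/EI.
The prop prevents deflection at E: R_E = δ_0/δ_{EE} = 180371/820.1 = 219.9 kN.

R_E = 219.9 kN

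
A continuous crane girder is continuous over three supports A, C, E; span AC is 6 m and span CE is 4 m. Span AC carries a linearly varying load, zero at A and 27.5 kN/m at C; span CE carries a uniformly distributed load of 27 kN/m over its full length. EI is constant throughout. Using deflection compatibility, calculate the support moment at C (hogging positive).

Insert a hinge at C; M_C is the redundant, and each span becomes simply supported.
End slopes at the hinge C, treating each span as simply supported:
  span AC: triangular load, peak 27.5: w₀L³/(45EI) = 132/EI
  span CE: UDL 27: wL³/(24EI) = 72/EI
  relative rotation θ_0 = (132 + 72)/EI = 204/EI
A unit hogging moment at C produces rotation L₁/(3EI) + L₂/(3EI) = 3.333/EI.
Compatibility: M_C·(L₁+L₂)/(3EI) = θ_0, giving M_C = 61.2 kN·m (hogging).

M_C = 61.2 kN·m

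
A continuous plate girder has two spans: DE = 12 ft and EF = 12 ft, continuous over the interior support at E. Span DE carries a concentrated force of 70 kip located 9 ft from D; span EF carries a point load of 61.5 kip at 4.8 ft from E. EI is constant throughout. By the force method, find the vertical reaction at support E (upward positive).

Insert a hinge at E; M_E is the redundant, and each span becomes simply supported.
Discontinuity in slope at E on the released structure — sum the simple-span end rotations:
  span DE: point load 70 at a = 9: Pab(L + a)/(6LEI) = 551.2/EI
  span EF: point load 61.5 at a = 4.8: Pab(L + b)/(6LEI) = 566.8/EI
  relative rotation θ_0 = (551.2 + 566.8)/EI = 1118/EI
A unit hogging moment at E produces rotation L₁/(3EI) + L₂/(3EI) = 8/EI.
Slope continuity at E: θ_0 = M_E·8/EI, so M_E = 1118/8 = 139.8 kip·ft (hogging).
Span DE, ΣM about D with M_E applied at E: R_E^{DE}·12 = 630 + 139.8, so R_E^{DE} = 64.15 kip and R_D = 70 − 64.15 = 5.854 kip.
Span EF, ΣM about F: R_E^{EF}·12 = 442.8 + 139.8, so R_E^{EF} = 48.55 kip and R_F = 61.5 − 48.55 = 12.95 kip.
R_E = 64.15 + 48.55 = 112.7 kip.

R_E = 112.7 kip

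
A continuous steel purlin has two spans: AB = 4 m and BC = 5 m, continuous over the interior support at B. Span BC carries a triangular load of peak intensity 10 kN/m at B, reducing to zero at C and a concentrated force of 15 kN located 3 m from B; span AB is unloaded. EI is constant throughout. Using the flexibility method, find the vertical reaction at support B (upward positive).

R_B = 29.98 kN

Release continuity at B by inserting a hinge; the redundant is the internal moment M_B. The primary structure is two simply-supported spans AB and BC.
Discontinuity in slope at B on the released structure — sum the simple-span end rotations:
  span BC: triangular load, peak 10: w₀L³/(45EI) = 27.78/EI
  span BC: point load 15 at a = 3: Pab(L + b)/(6LEI) = 21/EI
  relative rotation θ_0 = (0 + 48.78)/EI = 48.78/EI
A unit hogging moment at B produces rotation L₁/(3EI) + L₂/(3EI) = 3/EI.
Slope continuity at B: θ_0 = M_B·3/EI, so M_B = 48.78/3 = 16.26 kN·m (hogging).
Span AB, ΣM about A with M_B applied at B: R_B^{AB}·4 = 0 + 16.26, so R_B^{AB} = 4.065 kN and R_A = 0 − 4.065 = -4.065 kN.
Span BC, ΣM about C: R_B^{BC}·5 = 113.3 + 16.26, so R_B^{BC} = 25.92 kN and R_C = 40 − 25.92 = 14.08 kN.
R_B = 4.065 + 25.92 = 29.98 kN.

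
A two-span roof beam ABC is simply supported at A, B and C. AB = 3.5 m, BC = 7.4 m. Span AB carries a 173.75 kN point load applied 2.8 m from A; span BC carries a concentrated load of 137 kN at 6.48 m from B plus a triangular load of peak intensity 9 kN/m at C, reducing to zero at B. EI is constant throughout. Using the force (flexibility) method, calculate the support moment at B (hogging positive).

Release continuity at B by inserting a hinge; the redundant is the internal moment M_B. The primary structure is two simply-supported spans AB and BC.
Discontinuity in slope at B on the released structure — sum the simple-span end rotations:
  span AB: point load 173.75 at a = 2.8: Pab(L + a)/(6LEI) = 102.2/EI
  span BC: point load 137 at a = 6.48: Pab(L + b)/(6LEI) = 153/EI
  span BC: triangular load, peak 9: 7w₀L³/(360EI) = 70.91/EI
  relative rotation θ_0 = (102.2 + 224)/EI = 326.1/EI
A unit hogging moment at B produces rotation L₁/(3EI) + L₂/(3EI) = 3.633/EI.
Compatibility: M_B·(L₁+L₂)/(3EI) = θ_0, giving M_B = 89.76 kN·m (hogging).

M_B = 89.76 kN·m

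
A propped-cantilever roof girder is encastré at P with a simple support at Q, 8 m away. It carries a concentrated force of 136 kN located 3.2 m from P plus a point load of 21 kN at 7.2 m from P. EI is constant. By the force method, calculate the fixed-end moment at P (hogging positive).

M_P = 217.2 kN·m

Remove the prop at Q; the released (primary) structure is a cantilever built in at P.
Downward deflection at the released point Q due to the loads:
  point load 136 at a = 3.2: Pa²(3L − a)/(6EI) = 4828/EI
  point load 21 at a = 7.2: Pa²(3L − a)/(6EI) = 3048/EI
  δ_0 = 7876/EI
Flexibility coefficient — unit upward force at Q: δ_{QQ} = L³/(3EI) = 170.7/EI.
Compatibility at Q: δ_0 − R_Q·δ_{QQ} = 0, so R_Q = 7876/170.7 = 46.15 kN.
Moment equilibrium about P: M_P = Σ(load moments about P) − R_Q·L = 586.4 − 46.15×8 = 217.2 kN·m.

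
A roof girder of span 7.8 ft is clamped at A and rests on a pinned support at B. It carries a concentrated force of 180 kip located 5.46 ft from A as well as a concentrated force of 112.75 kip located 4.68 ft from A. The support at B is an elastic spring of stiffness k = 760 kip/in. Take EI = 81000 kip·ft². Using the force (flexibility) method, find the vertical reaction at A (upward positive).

Choose R_B as the redundant. The primary structure is the cantilever fixed at A.
Downward deflection at the released point B due to the loads:
  point load 180 at a = 5.46: Pa²(3L − a)/(6EI) = 16045/EI
  point load 112.75 at a = 4.68: Pa²(3L − a)/(6EI) = 7705/EI
  δ_0 = 23749/EI
Tip deflection under a unit load at B: L³/(3EI) = 158.2/EI.
With EI = 81000 kip·ft²: δ_0 = 0.2932 ft and δ_{BB} = 0.001953 ft/kip.
Compatibility — the spring shortens by R_B/k under the reaction it provides: δ_0 − R_B·δ_{BB} = R_B/k. With 1/k = 1/(760×12) ft/kip = 0.00011 ft/kip, R_B = δ_0 / (δ_{BB} + 1/k) = 0.2932 / (0.001953 + 0.00011) = 142.2 kip.
Vertical equilibrium: R_A = ΣP − R_B = 292.8 − 142.2 = 150.6 kip.

R_A = 150.6 kip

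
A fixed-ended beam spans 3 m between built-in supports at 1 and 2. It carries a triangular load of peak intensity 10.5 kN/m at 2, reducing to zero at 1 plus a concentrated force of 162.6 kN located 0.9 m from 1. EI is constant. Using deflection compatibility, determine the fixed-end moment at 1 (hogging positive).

Take the two fixed-end moments M_1, M_2 as redundants; the released structure is the simple span 12.
On the primary (simply-supported) span, the end slopes from the loading are:
  at 1: triangular load, peak 10.5: 7w₀L³/(360EI) = 5.513/EI
  at 2: triangular load, peak 10.5: w₀L³/(45EI) = 6.3/EI
  at 1: point load 162.6 at a = 0.9: Pab(L + b)/(6LEI) = 87.07/EI
  at 2: point load 162.6 at a = 0.9: Pab(L + a)/(6LEI) = 66.58/EI
  θ_10 = 92.58/EI,  θ_20 = 72.88/EI
Flexibility coefficients: a unit moment at one end gives L/(3EI) there and L/(6EI) at the far end, so f₁₁ = f₂₂ = 1/EI and f₁₂ = f₂₁ = 0.5/EI.
Compatibility — zero rotation at each built-in end:
  1 M_1 + 0.5 M_2 = 92.58
  0.5 M_1 + 1 M_2 = 72.88
Solving the pair gives M_1 = 74.86 kN·m and M_2 = 35.46 kN·m (hogging).

M_1 = 74.86 kN·m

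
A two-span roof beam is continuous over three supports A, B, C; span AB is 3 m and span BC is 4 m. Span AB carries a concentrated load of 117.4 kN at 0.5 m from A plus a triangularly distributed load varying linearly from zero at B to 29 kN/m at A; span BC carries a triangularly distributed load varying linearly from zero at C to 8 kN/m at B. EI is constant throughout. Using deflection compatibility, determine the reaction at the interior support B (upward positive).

Insert a hinge at B; M_B is the redundant, and each span becomes simply supported.
Discontinuity in slope at B on the released structure — sum the simple-span end rotations:
  span AB: point load 117.4 at a = 0.5: Pab(L + a)/(6LEI) = 28.53/EI
  span AB: triangular load, peak 29: 7w₀L³/(360EI) = 15.22/EI
  span BC: triangular load, peak 8: w₀L³/(45EI) = 11.38/EI
  relative rotation θ_0 = (43.76 + 11.38)/EI = 55.14/EI
A unit hogging moment at B produces rotation L₁/(3EI) + L₂/(3EI) = 2.333/EI.
Slope continuity at B: θ_0 = M_B·2.333/EI, so M_B = 55.14/2.333 = 23.63 kN·m (hogging).
Span AB, ΣM about A with M_B applied at B: R_B^{AB}·3 = 102.2 + 23.63, so R_B^{AB} = 41.94 kN and R_A = 160.9 − 41.94 = 119 kN.
Span BC, ΣM about C: R_B^{BC}·4 = 42.67 + 23.63, so R_B^{BC} = 16.57 kN and R_C = 16 − 16.57 = -0.5743 kN.
R_B = 41.94 + 16.57 = 58.52 kN.

R_B = 58.52 kN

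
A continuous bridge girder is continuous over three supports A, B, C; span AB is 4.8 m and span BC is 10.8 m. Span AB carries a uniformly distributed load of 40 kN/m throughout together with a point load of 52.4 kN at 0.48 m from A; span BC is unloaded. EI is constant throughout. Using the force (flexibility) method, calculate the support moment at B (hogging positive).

M_B = 39.28 kN·m

Take M_B as the redundant. Released structure: two simple spans AB and BC with a hinge at B.
Discontinuity in slope at B on the released structure — sum the simple-span end rotations:
  span AB: UDL 40: wL³/(24EI) = 184.3/EI
  span AB: point load 52.4 at a = 0.48: Pab(L + a)/(6LEI) = 19.92/EI
  relative rotation θ_0 = (204.2 + 0)/EI = 204.2/EI
A unit hogging moment at B produces rotation L₁/(3EI) + L₂/(3EI) = 5.2/EI.
Slope continuity at B: θ_0 = M_B·5.2/EI, so M_B = 204.2/5.2 = 39.28 kN·m (hogging).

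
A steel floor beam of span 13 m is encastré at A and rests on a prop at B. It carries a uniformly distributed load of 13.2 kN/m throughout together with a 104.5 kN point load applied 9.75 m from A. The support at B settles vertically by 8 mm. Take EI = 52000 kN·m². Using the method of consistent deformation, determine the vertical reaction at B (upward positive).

Remove the prop at B; the released (primary) structure is a cantilever built in at A.
Primary-structure tip deflection at B by superposition:
  UDL 13.2: wL⁴/(8EI) = 47126/EI
  point load 104.5 at a = 9.75: Pa²(3L − a)/(6EI) = 48428/EI
  δ_0 = 95554/EI
Tip deflection under a unit load at B: L³/(3EI) = 732.3/EI.
With EI = 52000 kN·m²: δ_0 = 1.8376 m and δ_{BB} = 0.014083 m/kN.
Compatibility — the beam at B must follow the support down by 0.008 m: δ_0 − R_B·δ_{BB} = 0.008, so R_B = (1.8376 − 0.008)/0.014083 = 129.9 kN.

R_B = 129.9 kN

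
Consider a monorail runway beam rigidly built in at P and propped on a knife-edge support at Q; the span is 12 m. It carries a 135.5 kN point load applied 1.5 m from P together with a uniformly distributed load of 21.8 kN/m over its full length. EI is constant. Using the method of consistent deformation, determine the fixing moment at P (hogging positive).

Choose R_Q as the redundant. The primary structure is the cantilever fixed at P.
Primary-structure tip deflection at Q by superposition:
  point load 135.5 at a = 1.5: Pa²(3L − a)/(6EI) = 1753/EI
  UDL 21.8: wL⁴/(8EI) = 56506/EI
  δ_0 = 58259/EI
Tip deflection under a unit load at Q: L³/(3EI) = 576/EI.
The prop prevents deflection at Q: R_Q = δ_0/δ_{QQ} = 58259/576 = 101.1 kN.
Moment equilibrium about P: M_P = Σ(load moments about P) − R_Q·L = 1773 − 101.1×12 = 559.1 kN·m.

M_P = 559.1 kN·m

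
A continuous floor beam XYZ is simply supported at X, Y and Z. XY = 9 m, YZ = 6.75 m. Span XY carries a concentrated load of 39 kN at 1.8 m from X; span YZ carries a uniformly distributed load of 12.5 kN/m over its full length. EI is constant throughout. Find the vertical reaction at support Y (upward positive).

R_Y = 62.89 kN

Release continuity at Y by inserting a hinge; the redundant is the internal moment M_Y. The primary structure is two simply-supported spans XY and YZ.
Rotations at Y on the released spans (each span's end-slope, ×1/EI):
  span XY: point load 39 at a = 1.8: Pab(L + a)/(6LEI) = 101.1/EI
  span YZ: UDL 12.5: wL³/(24EI) = 160.2/EI
  relative rotation θ_0 = (101.1 + 160.2)/EI = 261.3/EI
A unit hogging moment at Y produces rotation L₁/(3EI) + L₂/(3EI) = 5.25/EI.
Compatibility: M_Y·(L₁+L₂)/(3EI) = θ_0, giving M_Y = 49.77 kN·m (hogging).
Span XY, ΣM about X with M_Y applied at Y: R_Y^{XY}·9 = 70.2 + 49.77, so R_Y^{XY} = 13.33 kN and R_X = 39 − 13.33 = 25.67 kN.
Span YZ, ΣM about Z: R_Y^{YZ}·6.75 = 284.8 + 49.77, so R_Y^{YZ} = 49.56 kN and R_Z = 84.38 − 49.56 = 34.81 kN.
R_Y = 13.33 + 49.56 = 62.89 kN.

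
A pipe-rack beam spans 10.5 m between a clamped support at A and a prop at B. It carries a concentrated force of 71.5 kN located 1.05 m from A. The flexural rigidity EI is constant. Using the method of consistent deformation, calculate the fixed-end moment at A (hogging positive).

M_A = 64.19 kN·m

Release the roller at B. Primary structure: cantilever fixed at A.
Downward deflection at the released point B due to the loads:
  point load 71.5 at a = 1.05: Pa²(3L − a)/(6EI) = 400.1/EI
Tip deflection under a unit load at B: L³/(3EI) = 385.9/EI.
Compatibility at B: δ_0 − R_B·δ_{BB} = 0, so R_B = 400.1/385.9 = 1.037 kN.
Moment equilibrium about A: M_A = Σ(load moments about A) − R_B·L = 75.08 − 1.037×10.5 = 64.19 kN·m.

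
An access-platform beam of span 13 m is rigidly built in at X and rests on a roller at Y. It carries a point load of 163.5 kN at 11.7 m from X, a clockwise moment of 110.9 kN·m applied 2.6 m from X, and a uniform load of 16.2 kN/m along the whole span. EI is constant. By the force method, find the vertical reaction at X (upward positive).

Remove the prop at Y; the released (primary) structure is a cantilever built in at X.
Downward deflection at the released point Y due to the loads:
  point load 163.5 at a = 11.7: Pa²(3L − a)/(6EI) = 101836/EI
  clockwise couple 110.9 at a = 2.6: M₀a(2L − a)/(2EI) = 3374/EI
  UDL 16.2: wL⁴/(8EI) = 57836/EI
  δ_0 = 163045/EI
Flexibility coefficient — unit upward force at Y: δ_{YY} = L³/(3EI) = 732.3/EI.
Compatibility at Y: δ_0 − R_Y·δ_{YY} = 0, so R_Y = 163045/732.3 = 222.6 kN.
Vertical equilibrium: R_X = ΣP − R_Y = 374.1 − 222.6 = 151.5 kN.

R_X = 151.5 kN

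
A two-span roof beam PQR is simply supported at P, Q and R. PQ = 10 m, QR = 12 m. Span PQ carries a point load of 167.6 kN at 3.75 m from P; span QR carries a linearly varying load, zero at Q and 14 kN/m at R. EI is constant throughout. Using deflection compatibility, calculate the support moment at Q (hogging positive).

Insert a hinge at Q; M_Q is the redundant, and each span becomes simply supported.
Discontinuity in slope at Q on the released structure — sum the simple-span end rotations:
  span PQ: point load 167.6 at a = 3.75: Pab(L + a)/(6LEI) = 900.2/EI
  span QR: triangular load, peak 14: 7w₀L³/(360EI) = 470.4/EI
  relative rotation θ_0 = (900.2 + 470.4)/EI = 1371/EI
A unit hogging moment at Q produces rotation L₁/(3EI) + L₂/(3EI) = 7.333/EI.
Compatibility: M_Q·(L₁+L₂)/(3EI) = θ_0, giving M_Q = 186.9 kN·m (hogging).

M_Q = 186.9 kN·m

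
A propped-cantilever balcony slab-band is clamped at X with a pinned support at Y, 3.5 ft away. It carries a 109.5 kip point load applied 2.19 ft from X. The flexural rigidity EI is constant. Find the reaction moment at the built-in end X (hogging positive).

Choose R_Y as the redundant. The primary structure is the cantilever fixed at X.
Deflection at Y on the released cantilever, summing each load's contribution:
  point load 109.5 at a = 2.19: Pa²(3L − a)/(6EI) = 727.4/EI
Flexibility coefficient — unit upward force at Y: δ_{YY} = L³/(3EI) = 14.29/EI.
The prop prevents deflection at Y: R_Y = δ_0/δ_{YY} = 727.4/14.29 = 50.89 kip.
Moment equilibrium about X: M_X = Σ(load moments about X) − R_Y·L = 239.8 − 50.89×3.5 = 61.67 kip·ft.

M_X = 61.67 kip·ft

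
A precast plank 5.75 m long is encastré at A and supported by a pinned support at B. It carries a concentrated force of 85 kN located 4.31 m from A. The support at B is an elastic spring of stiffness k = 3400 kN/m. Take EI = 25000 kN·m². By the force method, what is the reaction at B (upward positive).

Release the roller at B. Primary structure: cantilever fixed at A.
Deflection at B on the released cantilever, summing each load's contribution:
  point load 85 at a = 4.31: Pa²(3L − a)/(6EI) = 3405/EI
Tip deflection under a unit load at B: L³/(3EI) = 63.37/EI.
With EI = 25000 kN·m²: δ_0 = 0.13621 m and δ_{BB} = 0.002535 m/kN.
Compatibility — the spring shortens by R_B/k under the reaction it provides: δ_0 − R_B·δ_{BB} = R_B/k. With 1/k = 0.000294 m/kN, R_B = δ_0 / (δ_{BB} + 1/k) = 0.13621 / (0.002535 + 0.000294) = 48.15 kN.

R_B = 48.15 kN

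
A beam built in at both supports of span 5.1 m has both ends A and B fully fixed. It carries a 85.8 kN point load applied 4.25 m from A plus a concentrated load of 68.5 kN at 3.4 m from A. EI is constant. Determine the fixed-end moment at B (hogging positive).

Take the two fixed-end moments M_A, M_B as redundants; the released structure is the simple span AB.
Simple-span end rotations at A and B under the given loads:
  at A: point load 85.8 at a = 4.25: Pab(L + b)/(6LEI) = 60.27/EI
  at B: point load 85.8 at a = 4.25: Pab(L + a)/(6LEI) = 94.71/EI
  at A: point load 68.5 at a = 3.4: Pab(L + b)/(6LEI) = 87.98/EI
  at B: point load 68.5 at a = 3.4: Pab(L + a)/(6LEI) = 110/EI
  θ_A0 = 148.3/EI,  θ_B0 = 204.7/EI
Flexibility coefficients: a unit moment at one end gives L/(3EI) there and L/(6EI) at the far end, so f₁₁ = f₂₂ = 1.7/EI and f₁₂ = f₂₁ = 0.85/EI.
Compatibility — zero rotation at each built-in end:
  1.7 M_A + 0.85 M_B = 148.3
  0.85 M_A + 1.7 M_B = 204.7
Solving the pair gives M_A = 36.01 kN·m and M_B = 102.4 kN·m (hogging).

M_B = 102.4 kN·m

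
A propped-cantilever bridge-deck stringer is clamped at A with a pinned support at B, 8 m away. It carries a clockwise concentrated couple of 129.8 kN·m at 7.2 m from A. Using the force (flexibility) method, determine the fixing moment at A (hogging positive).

M_A = -62.95 kN·m

Remove the prop at B; the released (primary) structure is a cantilever built in at A.
Primary-structure tip deflection at B by superposition:
  clockwise couple 129.8 at a = 7.2: M₀a(2L − a)/(2EI) = 4112/EI
Tip deflection under a unit load at B: L³/(3EI) = 170.7/EI.
The prop prevents deflection at B: R_B = δ_0/δ_{BB} = 4112/170.7 = 24.09 kN.
Moment equilibrium about A: M_A = Σ(load moments about A) − R_B·L = 129.8 − 24.09×8 = -62.95 kN·m.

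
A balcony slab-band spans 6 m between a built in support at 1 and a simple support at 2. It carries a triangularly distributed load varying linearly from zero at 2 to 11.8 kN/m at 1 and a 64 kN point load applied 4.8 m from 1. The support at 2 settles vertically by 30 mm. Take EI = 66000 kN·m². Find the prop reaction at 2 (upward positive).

Choose R_2 as the redundant. The primary structure is the cantilever fixed at 1.
Downward deflection at the released point 2 due to the loads:
  triangular load, peak 11.8 at the fixed end: w₀L⁴/(30EI) = 509.8/EI
  point load 64 at a = 4.8: Pa²(3L − a)/(6EI) = 3244/EI
  δ_0 = 3754/EI
Flexibility coefficient — unit upward force at 2: δ_{22} = L³/(3EI) = 72/EI.
With EI = 66000 kN·m²: δ_0 = 0.056876 m and δ_{22} = 0.001091 m/kN.
Compatibility — the beam at 2 must follow the support down by 0.03 m: δ_0 − R_2·δ_{22} = 0.03, so R_2 = (0.056876 − 0.03)/0.001091 = 24.64 kN.

R_2 = 24.64 kN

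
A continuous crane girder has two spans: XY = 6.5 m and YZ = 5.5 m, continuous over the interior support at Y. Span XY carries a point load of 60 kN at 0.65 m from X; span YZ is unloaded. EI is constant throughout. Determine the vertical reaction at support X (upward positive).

R_X = 52.39 kN

Insert a hinge at Y; M_Y is the redundant, and each span becomes simply supported.
Discontinuity in slope at Y on the released structure — sum the simple-span end rotations:
  span XY: point load 60 at a = 0.65: Pab(L + a)/(6LEI) = 41.83/EI
  relative rotation θ_0 = (41.83 + 0)/EI = 41.83/EI
A unit hogging moment at Y produces rotation L₁/(3EI) + L₂/(3EI) = 4/EI.
Compatibility: M_Y·(L₁+L₂)/(3EI) = θ_0, giving M_Y = 10.46 kN·m (hogging).
Span XY, ΣM about X with M_Y applied at Y: R_Y^{XY}·6.5 = 39 + 10.46, so R_Y^{XY} = 7.609 kN and R_X = 60 − 7.609 = 52.39 kN.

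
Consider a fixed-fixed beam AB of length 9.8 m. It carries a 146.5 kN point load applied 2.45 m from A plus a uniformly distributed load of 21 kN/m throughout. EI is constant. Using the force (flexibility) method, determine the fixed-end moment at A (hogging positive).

Take the two fixed-end moments M_A, M_B as redundants; the released structure is the simple span AB.
End rotations of the released simple span under the applied load (×1/EI):
  at A: point load 146.5 at a = 2.45: Pab(L + b)/(6LEI) = 769.4/EI
  at B: point load 146.5 at a = 2.45: Pab(L + a)/(6LEI) = 549.6/EI
  at A: UDL 21: wL³/(24EI) = 823.5/EI
  at B: UDL 21: wL³/(24EI) = 823.5/EI
  θ_A0 = 1593/EI,  θ_B0 = 1373/EI
Flexibility coefficients: a unit moment at one end gives L/(3EI) there and L/(6EI) at the far end, so f₁₁ = f₂₂ = 3.267/EI and f₁₂ = f₂₁ = 1.633/EI.
Compatibility — zero rotation at each built-in end:
  3.267 M_A + 1.633 M_B = 1593
  1.633 M_A + 3.267 M_B = 1373
Solving the pair gives M_A = 370 kN·m and M_B = 235.4 kN·m (hogging).

M_A = 370 kN·m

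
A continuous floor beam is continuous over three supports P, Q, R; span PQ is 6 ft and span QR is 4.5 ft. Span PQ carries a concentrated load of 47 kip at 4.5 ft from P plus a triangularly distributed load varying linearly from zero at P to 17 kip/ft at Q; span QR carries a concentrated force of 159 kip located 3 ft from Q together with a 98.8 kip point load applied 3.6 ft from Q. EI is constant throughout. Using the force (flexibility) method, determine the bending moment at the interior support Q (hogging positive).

M_Q = 113.5 kip·ft

Release continuity at Q by inserting a hinge; the redundant is the internal moment M_Q. The primary structure is two simply-supported spans PQ and QR.
End slopes at the hinge Q, treating each span as simply supported:
  span PQ: point load 47 at a = 4.5: Pab(L + a)/(6LEI) = 92.53/EI
  span PQ: triangular load, peak 17: w₀L³/(45EI) = 81.6/EI
  span QR: point load 159 at a = 3: Pab(L + b)/(6LEI) = 159/EI
  span QR: point load 98.8 at a = 3.6: Pab(L + b)/(6LEI) = 64.02/EI
  relative rotation θ_0 = (174.1 + 223)/EI = 397.2/EI
A unit hogging moment at Q produces rotation L₁/(3EI) + L₂/(3EI) = 3.5/EI.
Compatibility: M_Q·(L₁+L₂)/(3EI) = θ_0, giving M_Q = 113.5 kip·ft (hogging).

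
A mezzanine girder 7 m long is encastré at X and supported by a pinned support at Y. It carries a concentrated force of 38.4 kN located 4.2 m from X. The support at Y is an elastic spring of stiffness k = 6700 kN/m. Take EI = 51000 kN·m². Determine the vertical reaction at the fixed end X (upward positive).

R_X = 22.85 kN

Remove the prop at Y; the released (primary) structure is a cantilever built in at X.
Deflection at Y on the released cantilever, summing each load's contribution:
  point load 38.4 at a = 4.2: Pa²(3L − a)/(6EI) = 1897/EI
Tip deflection under a unit load at Y: L³/(3EI) = 114.3/EI.
With EI = 51000 kN·m²: δ_0 = 0.037189 m and δ_{YY} = 0.002242 m/kN.
Compatibility — the spring shortens by R_Y/k under the reaction it provides: δ_0 − R_Y·δ_{YY} = R_Y/k. With 1/k = 0.000149 m/kN, R_Y = δ_0 / (δ_{YY} + 1/k) = 0.037189 / (0.002242 + 0.000149) = 15.55 kN.
Vertical equilibrium: R_X = ΣP − R_Y = 38.4 − 15.55 = 22.85 kN.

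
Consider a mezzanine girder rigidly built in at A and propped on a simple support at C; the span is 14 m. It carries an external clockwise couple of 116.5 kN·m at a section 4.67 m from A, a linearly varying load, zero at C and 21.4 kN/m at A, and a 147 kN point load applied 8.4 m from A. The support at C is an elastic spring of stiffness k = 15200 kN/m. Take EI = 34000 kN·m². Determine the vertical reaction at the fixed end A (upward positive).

Choose R_C as the redundant. The primary structure is the cantilever fixed at A.
Primary-structure tip deflection at C by superposition:
  clockwise couple 116.5 at a = 4.67: M₀a(2L − a)/(2EI) = 6346/EI
  triangular load, peak 21.4 at the fixed end: w₀L⁴/(30EI) = 27403/EI
  point load 147 at a = 8.4: Pa²(3L − a)/(6EI) = 58085/EI
  δ_0 = 91835/EI
Tip deflection under a unit load at C: L³/(3EI) = 914.7/EI.
With EI = 34000 kN·m²: δ_0 = 2.701 m and δ_{CC} = 0.026902 m/kN.
Compatibility — the spring shortens by R_C/k under the reaction it provides: δ_0 − R_C·δ_{CC} = R_C/k. With 1/k = 0.000066 m/kN, R_C = δ_0 / (δ_{CC} + 1/k) = 2.701 / (0.026902 + 0.000066) = 100.2 kN.
Vertical equilibrium: R_A = ΣP − R_C = 296.8 − 100.2 = 196.6 kN.

R_A = 196.6 kN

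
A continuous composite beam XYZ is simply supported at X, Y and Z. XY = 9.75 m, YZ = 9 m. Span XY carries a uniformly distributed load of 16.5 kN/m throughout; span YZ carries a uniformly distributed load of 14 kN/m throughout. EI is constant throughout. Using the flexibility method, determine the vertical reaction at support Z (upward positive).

R_Z = 44.11 kN

Take M_Y as the redundant. Released structure: two simple spans XY and YZ with a hinge at Y.
Rotations at Y on the released spans (each span's end-slope, ×1/EI):
  span XY: UDL 16.5: wL³/(24EI) = 637.2/EI
  span YZ: UDL 14: wL³/(24EI) = 425.2/EI
  relative rotation θ_0 = (637.2 + 425.2)/EI = 1062/EI
A unit hogging moment at Y produces rotation L₁/(3EI) + L₂/(3EI) = 6.25/EI.
Slope continuity at Y: θ_0 = M_Y·6.25/EI, so M_Y = 1062/6.25 = 170 kN·m (hogging).
Span YZ, ΣM about Z: R_Y^{YZ}·9 = 567 + 170, so R_Y^{YZ} = 81.89 kN and R_Z = 126 − 81.89 = 44.11 kN.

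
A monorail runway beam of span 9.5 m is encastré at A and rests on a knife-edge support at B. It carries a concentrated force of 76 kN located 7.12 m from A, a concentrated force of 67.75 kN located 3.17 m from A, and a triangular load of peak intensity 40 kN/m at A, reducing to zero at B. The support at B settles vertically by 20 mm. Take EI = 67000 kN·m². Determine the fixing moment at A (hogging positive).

M_A = 489.2 kN·m

Take the reaction at B as the redundant and release it; the primary structure is a cantilever fixed at A.
Primary-structure tip deflection at B by superposition:
  point load 76 at a = 7.12: Pa²(3L − a)/(6EI) = 13729/EI
  point load 67.75 at a = 3.17: Pa²(3L − a)/(6EI) = 2874/EI
  triangular load, peak 40 at the fixed end: w₀L⁴/(30EI) = 10860/EI
  δ_0 = 27463/EI
Tip deflection under a unit load at B: L³/(3EI) = 285.8/EI.
With EI = 67000 kN·m²: δ_0 = 0.4099 m and δ_{BB} = 0.004266 m/kN.
Compatibility — the beam at B must follow the support down by 0.02 m: δ_0 − R_B·δ_{BB} = 0.02, so R_B = (0.4099 − 0.02)/0.004266 = 91.41 kN.
Moment equilibrium about A: M_A = Σ(load moments about A) − R_B·L = 1358 − 91.41×9.5 = 489.2 kN·m.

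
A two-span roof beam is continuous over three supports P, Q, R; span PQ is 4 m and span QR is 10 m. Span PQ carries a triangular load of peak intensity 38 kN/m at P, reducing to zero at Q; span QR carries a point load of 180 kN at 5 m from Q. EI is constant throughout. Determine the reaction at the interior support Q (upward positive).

Take M_Q as the redundant. Released structure: two simple spans PQ and QR with a hinge at Q.
End slopes at the hinge Q, treating each span as simply supported:
  span PQ: triangular load, peak 38: 7w₀L³/(360EI) = 47.29/EI
  span QR: point load 180 at a = 5: Pab(L + b)/(6LEI) = 1125/EI
  relative rotation θ_0 = (47.29 + 1125)/EI = 1172/EI
A unit hogging moment at Q produces rotation L₁/(3EI) + L₂/(3EI) = 4.667/EI.
Slope continuity at Q: θ_0 = M_Q·4.667/EI, so M_Q = 1172/4.667 = 251.2 kN·m (hogging).
Span PQ, ΣM about P with M_Q applied at Q: R_Q^{PQ}·4 = 101.3 + 251.2, so R_Q^{PQ} = 88.13 kN and R_P = 76 − 88.13 = -12.13 kN.
Span QR, ΣM about R: R_Q^{QR}·10 = 900 + 251.2, so R_Q^{QR} = 115.1 kN and R_R = 180 − 115.1 = 64.88 kN.
R_Q = 88.13 + 115.1 = 203.3 kN.

R_Q = 203.3 kN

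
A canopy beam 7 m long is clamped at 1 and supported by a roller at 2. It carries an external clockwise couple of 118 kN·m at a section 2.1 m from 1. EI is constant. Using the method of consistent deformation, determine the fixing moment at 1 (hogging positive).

Remove the prop at 2; the released (primary) structure is a cantilever built in at 1.
Primary-structure tip deflection at 2 by superposition:
  clockwise couple 118 at a = 2.1: M₀a(2L − a)/(2EI) = 1474/EI
Flexibility coefficient — unit upward force at 2: δ_{22} = L³/(3EI) = 114.3/EI.
Compatibility at 2: δ_0 − R_2·δ_{22} = 0, so R_2 = 1474/114.3 = 12.9 kN.
Moment equilibrium about 1: M_1 = Σ(load moments about 1) − R_2·L = 118 − 12.9×7 = 27.73 kN·m.

M_1 = 27.73 kN·m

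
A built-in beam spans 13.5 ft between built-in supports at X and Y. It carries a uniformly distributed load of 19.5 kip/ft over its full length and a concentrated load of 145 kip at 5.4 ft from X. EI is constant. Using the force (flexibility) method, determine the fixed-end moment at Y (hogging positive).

Take the two fixed-end moments M_X, M_Y as redundants; the released structure is the simple span XY.
On the primary (simply-supported) span, the end slopes from the loading are:
  at X: UDL 19.5: wL³/(24EI) = 1999/EI
  at Y: UDL 19.5: wL³/(24EI) = 1999/EI
  at X: point load 145 at a = 5.4: Pab(L + b)/(6LEI) = 1691/EI
  at Y: point load 145 at a = 5.4: Pab(L + a)/(6LEI) = 1480/EI
  θ_X0 = 3690/EI,  θ_Y0 = 3479/EI
Flexibility coefficients: a unit moment at one end gives L/(3EI) there and L/(6EI) at the far end, so f₁₁ = f₂₂ = 4.5/EI and f₁₂ = f₂₁ = 2.25/EI.
Compatibility — zero rotation at each built-in end:
  4.5 M_X + 2.25 M_Y = 3690
  2.25 M_X + 4.5 M_Y = 3479
Solving the pair gives M_X = 578 kip·ft and M_Y = 484.1 kip·ft (hogging).

M_Y = 484.1 kip·ft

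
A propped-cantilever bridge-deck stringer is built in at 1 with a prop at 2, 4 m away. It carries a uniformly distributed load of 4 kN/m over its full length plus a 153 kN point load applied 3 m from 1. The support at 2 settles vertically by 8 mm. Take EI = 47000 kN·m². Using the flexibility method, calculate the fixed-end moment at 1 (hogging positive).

Take the reaction at 2 as the redundant and release it; the primary structure is a cantilever fixed at 1.
Free-end deflection of the primary structure under the applied loading (downward +):
  UDL 4: wL⁴/(8EI) = 128/EI
  point load 153 at a = 3: Pa²(3L − a)/(6EI) = 2066/EI
  δ_0 = 2194/EI
Flexibility coefficient — unit upward force at 2: δ_{22} = L³/(3EI) = 21.33/EI.
With EI = 47000 kN·m²: δ_0 = 0.04667 m and δ_{22} = 0.000454 m/kN.
Compatibility — the beam at 2 must follow the support down by 0.008 m: δ_0 − R_2·δ_{22} = 0.008, so R_2 = (0.04667 − 0.008)/0.000454 = 85.2 kN.
Moment equilibrium about 1: M_1 = Σ(load moments about 1) − R_2·L = 491 − 85.2×4 = 150.2 kN·m.

M_1 = 150.2 kN·m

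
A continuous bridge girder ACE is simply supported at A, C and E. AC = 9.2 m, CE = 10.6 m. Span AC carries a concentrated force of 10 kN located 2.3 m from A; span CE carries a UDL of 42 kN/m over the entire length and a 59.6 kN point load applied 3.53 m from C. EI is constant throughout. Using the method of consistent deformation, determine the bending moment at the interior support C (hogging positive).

Release continuity at C by inserting a hinge; the redundant is the internal moment M_C. The primary structure is two simply-supported spans AC and CE.
Rotations at C on the released spans (each span's end-slope, ×1/EI):
  span AC: point load 10 at a = 2.3: Pab(L + a)/(6LEI) = 33.06/EI
  span CE: UDL 42: wL³/(24EI) = 2084/EI
  span CE: point load 59.6 at a = 3.53: Pab(L + b)/(6LEI) = 413.3/EI
  relative rotation θ_0 = (33.06 + 2498)/EI = 2531/EI
A unit hogging moment at C produces rotation L₁/(3EI) + L₂/(3EI) = 6.6/EI.
Slope continuity at C: θ_0 = M_C·6.6/EI, so M_C = 2531/6.6 = 383.4 kN·m (hogging).

M_C = 383.4 kN·m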